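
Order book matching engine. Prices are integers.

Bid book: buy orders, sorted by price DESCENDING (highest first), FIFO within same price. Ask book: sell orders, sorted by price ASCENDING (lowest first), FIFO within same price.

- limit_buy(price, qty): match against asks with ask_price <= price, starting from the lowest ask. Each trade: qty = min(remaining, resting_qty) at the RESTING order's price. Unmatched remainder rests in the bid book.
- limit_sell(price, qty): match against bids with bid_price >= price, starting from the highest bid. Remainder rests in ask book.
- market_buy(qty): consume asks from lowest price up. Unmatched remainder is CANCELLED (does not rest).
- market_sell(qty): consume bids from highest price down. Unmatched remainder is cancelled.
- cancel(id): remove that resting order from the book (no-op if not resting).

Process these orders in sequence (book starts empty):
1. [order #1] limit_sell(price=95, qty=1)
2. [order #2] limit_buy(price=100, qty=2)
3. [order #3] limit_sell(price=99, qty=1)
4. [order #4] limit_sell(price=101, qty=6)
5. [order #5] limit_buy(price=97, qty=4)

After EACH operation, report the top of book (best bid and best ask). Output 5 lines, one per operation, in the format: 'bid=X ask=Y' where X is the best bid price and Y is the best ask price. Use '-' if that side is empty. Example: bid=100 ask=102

After op 1 [order #1] limit_sell(price=95, qty=1): fills=none; bids=[-] asks=[#1:1@95]
After op 2 [order #2] limit_buy(price=100, qty=2): fills=#2x#1:1@95; bids=[#2:1@100] asks=[-]
After op 3 [order #3] limit_sell(price=99, qty=1): fills=#2x#3:1@100; bids=[-] asks=[-]
After op 4 [order #4] limit_sell(price=101, qty=6): fills=none; bids=[-] asks=[#4:6@101]
After op 5 [order #5] limit_buy(price=97, qty=4): fills=none; bids=[#5:4@97] asks=[#4:6@101]

Answer: bid=- ask=95
bid=100 ask=-
bid=- ask=-
bid=- ask=101
bid=97 ask=101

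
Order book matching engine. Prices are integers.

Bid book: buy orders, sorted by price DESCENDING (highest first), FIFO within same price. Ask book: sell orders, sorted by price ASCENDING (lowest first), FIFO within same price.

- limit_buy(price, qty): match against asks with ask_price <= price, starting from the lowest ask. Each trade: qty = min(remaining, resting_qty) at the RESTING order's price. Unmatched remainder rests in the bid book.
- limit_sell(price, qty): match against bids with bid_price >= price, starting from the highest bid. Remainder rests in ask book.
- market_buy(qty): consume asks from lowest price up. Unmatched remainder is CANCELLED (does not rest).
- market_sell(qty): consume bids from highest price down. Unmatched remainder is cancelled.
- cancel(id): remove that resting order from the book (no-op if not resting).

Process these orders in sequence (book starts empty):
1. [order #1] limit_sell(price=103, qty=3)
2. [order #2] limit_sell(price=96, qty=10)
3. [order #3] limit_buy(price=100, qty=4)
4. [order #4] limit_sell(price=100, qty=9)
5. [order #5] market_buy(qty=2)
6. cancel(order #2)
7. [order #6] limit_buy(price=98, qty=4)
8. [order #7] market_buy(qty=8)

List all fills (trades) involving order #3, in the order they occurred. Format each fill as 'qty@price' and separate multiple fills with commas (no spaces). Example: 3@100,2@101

Answer: 4@96

Derivation:
After op 1 [order #1] limit_sell(price=103, qty=3): fills=none; bids=[-] asks=[#1:3@103]
After op 2 [order #2] limit_sell(price=96, qty=10): fills=none; bids=[-] asks=[#2:10@96 #1:3@103]
After op 3 [order #3] limit_buy(price=100, qty=4): fills=#3x#2:4@96; bids=[-] asks=[#2:6@96 #1:3@103]
After op 4 [order #4] limit_sell(price=100, qty=9): fills=none; bids=[-] asks=[#2:6@96 #4:9@100 #1:3@103]
After op 5 [order #5] market_buy(qty=2): fills=#5x#2:2@96; bids=[-] asks=[#2:4@96 #4:9@100 #1:3@103]
After op 6 cancel(order #2): fills=none; bids=[-] asks=[#4:9@100 #1:3@103]
After op 7 [order #6] limit_buy(price=98, qty=4): fills=none; bids=[#6:4@98] asks=[#4:9@100 #1:3@103]
After op 8 [order #7] market_buy(qty=8): fills=#7x#4:8@100; bids=[#6:4@98] asks=[#4:1@100 #1:3@103]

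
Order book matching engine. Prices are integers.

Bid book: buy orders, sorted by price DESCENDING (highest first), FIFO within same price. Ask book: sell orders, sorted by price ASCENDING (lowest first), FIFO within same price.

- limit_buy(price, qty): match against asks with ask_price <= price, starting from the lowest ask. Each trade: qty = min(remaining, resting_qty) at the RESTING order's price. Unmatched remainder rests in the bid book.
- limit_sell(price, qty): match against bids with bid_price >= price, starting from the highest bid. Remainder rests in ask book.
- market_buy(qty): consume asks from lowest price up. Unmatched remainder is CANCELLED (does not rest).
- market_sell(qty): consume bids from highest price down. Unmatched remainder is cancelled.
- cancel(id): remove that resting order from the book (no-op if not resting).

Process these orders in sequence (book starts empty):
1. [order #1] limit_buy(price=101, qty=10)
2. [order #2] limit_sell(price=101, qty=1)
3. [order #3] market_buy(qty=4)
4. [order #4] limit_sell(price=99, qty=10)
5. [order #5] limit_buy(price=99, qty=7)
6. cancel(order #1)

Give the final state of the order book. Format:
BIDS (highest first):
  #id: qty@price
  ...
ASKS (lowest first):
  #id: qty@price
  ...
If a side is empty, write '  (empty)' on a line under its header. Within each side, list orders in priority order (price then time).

After op 1 [order #1] limit_buy(price=101, qty=10): fills=none; bids=[#1:10@101] asks=[-]
After op 2 [order #2] limit_sell(price=101, qty=1): fills=#1x#2:1@101; bids=[#1:9@101] asks=[-]
After op 3 [order #3] market_buy(qty=4): fills=none; bids=[#1:9@101] asks=[-]
After op 4 [order #4] limit_sell(price=99, qty=10): fills=#1x#4:9@101; bids=[-] asks=[#4:1@99]
After op 5 [order #5] limit_buy(price=99, qty=7): fills=#5x#4:1@99; bids=[#5:6@99] asks=[-]
After op 6 cancel(order #1): fills=none; bids=[#5:6@99] asks=[-]

Answer: BIDS (highest first):
  #5: 6@99
ASKS (lowest first):
  (empty)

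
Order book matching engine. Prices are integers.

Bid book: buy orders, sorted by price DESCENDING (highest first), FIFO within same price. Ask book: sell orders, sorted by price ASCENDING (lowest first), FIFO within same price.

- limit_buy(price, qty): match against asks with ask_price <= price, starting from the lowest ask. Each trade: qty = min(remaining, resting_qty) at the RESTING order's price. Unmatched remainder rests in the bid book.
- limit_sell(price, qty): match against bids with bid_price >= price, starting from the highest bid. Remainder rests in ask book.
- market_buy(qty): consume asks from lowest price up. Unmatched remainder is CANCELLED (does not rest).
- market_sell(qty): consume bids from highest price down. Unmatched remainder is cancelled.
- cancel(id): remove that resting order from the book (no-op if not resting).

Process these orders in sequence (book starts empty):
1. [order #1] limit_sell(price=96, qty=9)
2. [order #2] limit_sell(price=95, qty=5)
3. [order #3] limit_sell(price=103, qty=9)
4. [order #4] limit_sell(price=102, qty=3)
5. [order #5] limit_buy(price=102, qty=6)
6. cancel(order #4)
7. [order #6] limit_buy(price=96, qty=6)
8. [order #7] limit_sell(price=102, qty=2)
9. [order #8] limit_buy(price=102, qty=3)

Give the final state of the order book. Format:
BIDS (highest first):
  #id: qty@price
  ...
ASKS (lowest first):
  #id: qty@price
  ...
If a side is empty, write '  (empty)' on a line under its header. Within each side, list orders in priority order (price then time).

Answer: BIDS (highest first):
  (empty)
ASKS (lowest first):
  #7: 1@102
  #3: 9@103

Derivation:
After op 1 [order #1] limit_sell(price=96, qty=9): fills=none; bids=[-] asks=[#1:9@96]
After op 2 [order #2] limit_sell(price=95, qty=5): fills=none; bids=[-] asks=[#2:5@95 #1:9@96]
After op 3 [order #3] limit_sell(price=103, qty=9): fills=none; bids=[-] asks=[#2:5@95 #1:9@96 #3:9@103]
After op 4 [order #4] limit_sell(price=102, qty=3): fills=none; bids=[-] asks=[#2:5@95 #1:9@96 #4:3@102 #3:9@103]
After op 5 [order #5] limit_buy(price=102, qty=6): fills=#5x#2:5@95 #5x#1:1@96; bids=[-] asks=[#1:8@96 #4:3@102 #3:9@103]
After op 6 cancel(order #4): fills=none; bids=[-] asks=[#1:8@96 #3:9@103]
After op 7 [order #6] limit_buy(price=96, qty=6): fills=#6x#1:6@96; bids=[-] asks=[#1:2@96 #3:9@103]
After op 8 [order #7] limit_sell(price=102, qty=2): fills=none; bids=[-] asks=[#1:2@96 #7:2@102 #3:9@103]
After op 9 [order #8] limit_buy(price=102, qty=3): fills=#8x#1:2@96 #8x#7:1@102; bids=[-] asks=[#7:1@102 #3:9@103]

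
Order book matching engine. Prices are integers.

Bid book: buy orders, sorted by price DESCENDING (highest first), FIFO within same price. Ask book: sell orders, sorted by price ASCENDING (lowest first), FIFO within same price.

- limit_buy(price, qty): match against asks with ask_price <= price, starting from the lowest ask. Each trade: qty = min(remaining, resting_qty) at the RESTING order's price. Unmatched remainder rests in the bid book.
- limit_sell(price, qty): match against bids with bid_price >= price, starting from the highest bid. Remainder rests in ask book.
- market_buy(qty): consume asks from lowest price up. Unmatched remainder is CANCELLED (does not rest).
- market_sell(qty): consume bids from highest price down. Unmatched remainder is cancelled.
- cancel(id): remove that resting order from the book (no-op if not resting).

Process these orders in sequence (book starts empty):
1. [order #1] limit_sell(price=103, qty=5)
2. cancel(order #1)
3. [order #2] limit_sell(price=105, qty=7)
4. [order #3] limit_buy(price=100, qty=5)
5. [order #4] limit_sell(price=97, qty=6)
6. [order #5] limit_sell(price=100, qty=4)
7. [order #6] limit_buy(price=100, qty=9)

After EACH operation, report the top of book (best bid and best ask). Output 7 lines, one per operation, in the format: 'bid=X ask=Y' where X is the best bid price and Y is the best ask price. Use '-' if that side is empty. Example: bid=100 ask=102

After op 1 [order #1] limit_sell(price=103, qty=5): fills=none; bids=[-] asks=[#1:5@103]
After op 2 cancel(order #1): fills=none; bids=[-] asks=[-]
After op 3 [order #2] limit_sell(price=105, qty=7): fills=none; bids=[-] asks=[#2:7@105]
After op 4 [order #3] limit_buy(price=100, qty=5): fills=none; bids=[#3:5@100] asks=[#2:7@105]
After op 5 [order #4] limit_sell(price=97, qty=6): fills=#3x#4:5@100; bids=[-] asks=[#4:1@97 #2:7@105]
After op 6 [order #5] limit_sell(price=100, qty=4): fills=none; bids=[-] asks=[#4:1@97 #5:4@100 #2:7@105]
After op 7 [order #6] limit_buy(price=100, qty=9): fills=#6x#4:1@97 #6x#5:4@100; bids=[#6:4@100] asks=[#2:7@105]

Answer: bid=- ask=103
bid=- ask=-
bid=- ask=105
bid=100 ask=105
bid=- ask=97
bid=- ask=97
bid=100 ask=105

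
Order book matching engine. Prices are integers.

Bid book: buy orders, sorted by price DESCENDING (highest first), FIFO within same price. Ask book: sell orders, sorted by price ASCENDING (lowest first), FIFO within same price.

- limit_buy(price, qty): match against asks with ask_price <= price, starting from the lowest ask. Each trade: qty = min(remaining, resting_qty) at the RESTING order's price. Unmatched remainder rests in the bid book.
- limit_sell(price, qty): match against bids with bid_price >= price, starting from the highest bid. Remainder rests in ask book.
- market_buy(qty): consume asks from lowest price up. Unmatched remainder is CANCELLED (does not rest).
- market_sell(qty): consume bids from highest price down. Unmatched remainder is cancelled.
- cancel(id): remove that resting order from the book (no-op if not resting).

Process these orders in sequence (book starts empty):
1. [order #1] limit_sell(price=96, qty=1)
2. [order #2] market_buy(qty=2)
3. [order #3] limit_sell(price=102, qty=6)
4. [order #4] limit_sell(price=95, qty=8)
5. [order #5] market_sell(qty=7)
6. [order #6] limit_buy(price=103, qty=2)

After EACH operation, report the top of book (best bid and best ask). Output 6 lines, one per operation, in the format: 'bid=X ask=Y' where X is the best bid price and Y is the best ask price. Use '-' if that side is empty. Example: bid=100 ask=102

After op 1 [order #1] limit_sell(price=96, qty=1): fills=none; bids=[-] asks=[#1:1@96]
After op 2 [order #2] market_buy(qty=2): fills=#2x#1:1@96; bids=[-] asks=[-]
After op 3 [order #3] limit_sell(price=102, qty=6): fills=none; bids=[-] asks=[#3:6@102]
After op 4 [order #4] limit_sell(price=95, qty=8): fills=none; bids=[-] asks=[#4:8@95 #3:6@102]
After op 5 [order #5] market_sell(qty=7): fills=none; bids=[-] asks=[#4:8@95 #3:6@102]
After op 6 [order #6] limit_buy(price=103, qty=2): fills=#6x#4:2@95; bids=[-] asks=[#4:6@95 #3:6@102]

Answer: bid=- ask=96
bid=- ask=-
bid=- ask=102
bid=- ask=95
bid=- ask=95
bid=- ask=95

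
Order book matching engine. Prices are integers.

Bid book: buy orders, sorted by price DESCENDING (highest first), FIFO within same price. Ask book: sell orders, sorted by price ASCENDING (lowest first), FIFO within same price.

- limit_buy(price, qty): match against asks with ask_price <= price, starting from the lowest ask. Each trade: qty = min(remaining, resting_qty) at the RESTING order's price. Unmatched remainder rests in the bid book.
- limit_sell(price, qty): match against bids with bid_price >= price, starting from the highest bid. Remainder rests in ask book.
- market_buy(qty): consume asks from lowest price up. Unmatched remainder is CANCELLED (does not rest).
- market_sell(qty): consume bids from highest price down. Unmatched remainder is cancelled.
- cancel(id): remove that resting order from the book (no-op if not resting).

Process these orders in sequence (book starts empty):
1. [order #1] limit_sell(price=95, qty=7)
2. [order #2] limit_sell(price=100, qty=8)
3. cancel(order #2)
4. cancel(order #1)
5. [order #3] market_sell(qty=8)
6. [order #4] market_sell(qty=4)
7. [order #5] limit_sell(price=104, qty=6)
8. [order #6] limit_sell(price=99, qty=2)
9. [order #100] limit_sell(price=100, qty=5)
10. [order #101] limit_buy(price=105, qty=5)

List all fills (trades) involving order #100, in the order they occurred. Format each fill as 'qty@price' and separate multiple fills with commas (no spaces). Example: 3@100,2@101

Answer: 3@100

Derivation:
After op 1 [order #1] limit_sell(price=95, qty=7): fills=none; bids=[-] asks=[#1:7@95]
After op 2 [order #2] limit_sell(price=100, qty=8): fills=none; bids=[-] asks=[#1:7@95 #2:8@100]
After op 3 cancel(order #2): fills=none; bids=[-] asks=[#1:7@95]
After op 4 cancel(order #1): fills=none; bids=[-] asks=[-]
After op 5 [order #3] market_sell(qty=8): fills=none; bids=[-] asks=[-]
After op 6 [order #4] market_sell(qty=4): fills=none; bids=[-] asks=[-]
After op 7 [order #5] limit_sell(price=104, qty=6): fills=none; bids=[-] asks=[#5:6@104]
After op 8 [order #6] limit_sell(price=99, qty=2): fills=none; bids=[-] asks=[#6:2@99 #5:6@104]
After op 9 [order #100] limit_sell(price=100, qty=5): fills=none; bids=[-] asks=[#6:2@99 #100:5@100 #5:6@104]
After op 10 [order #101] limit_buy(price=105, qty=5): fills=#101x#6:2@99 #101x#100:3@100; bids=[-] asks=[#100:2@100 #5:6@104]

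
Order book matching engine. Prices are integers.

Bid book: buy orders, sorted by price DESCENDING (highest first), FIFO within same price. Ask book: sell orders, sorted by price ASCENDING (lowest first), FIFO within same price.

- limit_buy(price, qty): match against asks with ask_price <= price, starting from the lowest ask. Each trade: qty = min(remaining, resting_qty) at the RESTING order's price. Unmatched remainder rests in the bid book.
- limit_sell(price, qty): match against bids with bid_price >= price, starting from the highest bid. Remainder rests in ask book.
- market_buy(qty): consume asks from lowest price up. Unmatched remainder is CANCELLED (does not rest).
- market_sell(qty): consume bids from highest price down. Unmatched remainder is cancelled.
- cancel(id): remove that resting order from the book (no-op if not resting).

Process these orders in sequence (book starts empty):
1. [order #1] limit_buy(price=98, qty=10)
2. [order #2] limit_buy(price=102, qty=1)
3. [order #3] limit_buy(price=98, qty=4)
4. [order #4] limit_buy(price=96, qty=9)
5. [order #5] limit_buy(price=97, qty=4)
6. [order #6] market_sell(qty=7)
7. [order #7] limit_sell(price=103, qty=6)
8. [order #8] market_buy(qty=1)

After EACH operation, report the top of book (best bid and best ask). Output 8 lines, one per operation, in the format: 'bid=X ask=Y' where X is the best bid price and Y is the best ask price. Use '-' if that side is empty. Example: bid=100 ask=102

Answer: bid=98 ask=-
bid=102 ask=-
bid=102 ask=-
bid=102 ask=-
bid=102 ask=-
bid=98 ask=-
bid=98 ask=103
bid=98 ask=103

Derivation:
After op 1 [order #1] limit_buy(price=98, qty=10): fills=none; bids=[#1:10@98] asks=[-]
After op 2 [order #2] limit_buy(price=102, qty=1): fills=none; bids=[#2:1@102 #1:10@98] asks=[-]
After op 3 [order #3] limit_buy(price=98, qty=4): fills=none; bids=[#2:1@102 #1:10@98 #3:4@98] asks=[-]
After op 4 [order #4] limit_buy(price=96, qty=9): fills=none; bids=[#2:1@102 #1:10@98 #3:4@98 #4:9@96] asks=[-]
After op 5 [order #5] limit_buy(price=97, qty=4): fills=none; bids=[#2:1@102 #1:10@98 #3:4@98 #5:4@97 #4:9@96] asks=[-]
After op 6 [order #6] market_sell(qty=7): fills=#2x#6:1@102 #1x#6:6@98; bids=[#1:4@98 #3:4@98 #5:4@97 #4:9@96] asks=[-]
After op 7 [order #7] limit_sell(price=103, qty=6): fills=none; bids=[#1:4@98 #3:4@98 #5:4@97 #4:9@96] asks=[#7:6@103]
After op 8 [order #8] market_buy(qty=1): fills=#8x#7:1@103; bids=[#1:4@98 #3:4@98 #5:4@97 #4:9@96] asks=[#7:5@103]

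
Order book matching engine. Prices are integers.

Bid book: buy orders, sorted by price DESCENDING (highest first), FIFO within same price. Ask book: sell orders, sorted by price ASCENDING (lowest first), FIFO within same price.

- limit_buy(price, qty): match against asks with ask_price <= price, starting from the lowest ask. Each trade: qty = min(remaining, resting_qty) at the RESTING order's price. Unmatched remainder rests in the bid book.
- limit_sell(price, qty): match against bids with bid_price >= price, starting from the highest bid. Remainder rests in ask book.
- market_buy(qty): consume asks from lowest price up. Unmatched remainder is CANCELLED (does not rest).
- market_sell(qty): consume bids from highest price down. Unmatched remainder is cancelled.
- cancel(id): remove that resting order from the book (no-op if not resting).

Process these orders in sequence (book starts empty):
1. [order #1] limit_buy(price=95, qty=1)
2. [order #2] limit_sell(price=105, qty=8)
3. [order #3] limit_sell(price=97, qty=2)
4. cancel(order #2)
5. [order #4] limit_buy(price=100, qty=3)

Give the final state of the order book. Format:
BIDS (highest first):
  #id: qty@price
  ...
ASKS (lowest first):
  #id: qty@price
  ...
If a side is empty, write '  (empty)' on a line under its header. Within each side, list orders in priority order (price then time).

After op 1 [order #1] limit_buy(price=95, qty=1): fills=none; bids=[#1:1@95] asks=[-]
After op 2 [order #2] limit_sell(price=105, qty=8): fills=none; bids=[#1:1@95] asks=[#2:8@105]
After op 3 [order #3] limit_sell(price=97, qty=2): fills=none; bids=[#1:1@95] asks=[#3:2@97 #2:8@105]
After op 4 cancel(order #2): fills=none; bids=[#1:1@95] asks=[#3:2@97]
After op 5 [order #4] limit_buy(price=100, qty=3): fills=#4x#3:2@97; bids=[#4:1@100 #1:1@95] asks=[-]

Answer: BIDS (highest first):
  #4: 1@100
  #1: 1@95
ASKS (lowest first):
  (empty)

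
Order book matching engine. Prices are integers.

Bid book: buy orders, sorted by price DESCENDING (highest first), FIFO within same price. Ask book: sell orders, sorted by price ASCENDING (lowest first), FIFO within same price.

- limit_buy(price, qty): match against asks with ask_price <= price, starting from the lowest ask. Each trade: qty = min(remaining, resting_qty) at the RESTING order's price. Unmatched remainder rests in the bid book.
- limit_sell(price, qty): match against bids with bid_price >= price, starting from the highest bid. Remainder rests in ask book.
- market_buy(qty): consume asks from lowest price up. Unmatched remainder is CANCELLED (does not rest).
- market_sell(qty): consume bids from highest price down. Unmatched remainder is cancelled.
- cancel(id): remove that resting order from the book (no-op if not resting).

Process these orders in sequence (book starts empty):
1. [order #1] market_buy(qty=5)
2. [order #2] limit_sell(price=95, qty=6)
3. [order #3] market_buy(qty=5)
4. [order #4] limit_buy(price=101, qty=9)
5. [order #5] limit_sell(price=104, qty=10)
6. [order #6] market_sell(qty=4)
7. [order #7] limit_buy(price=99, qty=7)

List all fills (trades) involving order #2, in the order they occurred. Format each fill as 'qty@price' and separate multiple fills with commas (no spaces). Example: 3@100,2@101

After op 1 [order #1] market_buy(qty=5): fills=none; bids=[-] asks=[-]
After op 2 [order #2] limit_sell(price=95, qty=6): fills=none; bids=[-] asks=[#2:6@95]
After op 3 [order #3] market_buy(qty=5): fills=#3x#2:5@95; bids=[-] asks=[#2:1@95]
After op 4 [order #4] limit_buy(price=101, qty=9): fills=#4x#2:1@95; bids=[#4:8@101] asks=[-]
After op 5 [order #5] limit_sell(price=104, qty=10): fills=none; bids=[#4:8@101] asks=[#5:10@104]
After op 6 [order #6] market_sell(qty=4): fills=#4x#6:4@101; bids=[#4:4@101] asks=[#5:10@104]
After op 7 [order #7] limit_buy(price=99, qty=7): fills=none; bids=[#4:4@101 #7:7@99] asks=[#5:10@104]

Answer: 5@95,1@95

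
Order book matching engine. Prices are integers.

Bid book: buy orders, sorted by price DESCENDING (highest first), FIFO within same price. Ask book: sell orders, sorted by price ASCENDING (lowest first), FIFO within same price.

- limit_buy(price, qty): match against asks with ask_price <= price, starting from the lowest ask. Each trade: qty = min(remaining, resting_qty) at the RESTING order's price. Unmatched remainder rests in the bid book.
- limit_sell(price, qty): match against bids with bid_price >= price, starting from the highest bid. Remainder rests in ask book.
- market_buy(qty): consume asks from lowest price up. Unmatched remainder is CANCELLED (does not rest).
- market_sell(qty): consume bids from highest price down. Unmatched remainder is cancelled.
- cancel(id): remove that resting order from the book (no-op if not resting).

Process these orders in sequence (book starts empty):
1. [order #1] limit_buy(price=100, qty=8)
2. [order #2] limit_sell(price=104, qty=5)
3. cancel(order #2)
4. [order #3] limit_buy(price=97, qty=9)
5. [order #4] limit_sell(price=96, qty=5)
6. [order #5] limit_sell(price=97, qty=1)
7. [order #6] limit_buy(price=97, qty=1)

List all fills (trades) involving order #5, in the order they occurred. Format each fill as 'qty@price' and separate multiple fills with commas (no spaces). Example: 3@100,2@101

Answer: 1@100

Derivation:
After op 1 [order #1] limit_buy(price=100, qty=8): fills=none; bids=[#1:8@100] asks=[-]
After op 2 [order #2] limit_sell(price=104, qty=5): fills=none; bids=[#1:8@100] asks=[#2:5@104]
After op 3 cancel(order #2): fills=none; bids=[#1:8@100] asks=[-]
After op 4 [order #3] limit_buy(price=97, qty=9): fills=none; bids=[#1:8@100 #3:9@97] asks=[-]
After op 5 [order #4] limit_sell(price=96, qty=5): fills=#1x#4:5@100; bids=[#1:3@100 #3:9@97] asks=[-]
After op 6 [order #5] limit_sell(price=97, qty=1): fills=#1x#5:1@100; bids=[#1:2@100 #3:9@97] asks=[-]
After op 7 [order #6] limit_buy(price=97, qty=1): fills=none; bids=[#1:2@100 #3:9@97 #6:1@97] asks=[-]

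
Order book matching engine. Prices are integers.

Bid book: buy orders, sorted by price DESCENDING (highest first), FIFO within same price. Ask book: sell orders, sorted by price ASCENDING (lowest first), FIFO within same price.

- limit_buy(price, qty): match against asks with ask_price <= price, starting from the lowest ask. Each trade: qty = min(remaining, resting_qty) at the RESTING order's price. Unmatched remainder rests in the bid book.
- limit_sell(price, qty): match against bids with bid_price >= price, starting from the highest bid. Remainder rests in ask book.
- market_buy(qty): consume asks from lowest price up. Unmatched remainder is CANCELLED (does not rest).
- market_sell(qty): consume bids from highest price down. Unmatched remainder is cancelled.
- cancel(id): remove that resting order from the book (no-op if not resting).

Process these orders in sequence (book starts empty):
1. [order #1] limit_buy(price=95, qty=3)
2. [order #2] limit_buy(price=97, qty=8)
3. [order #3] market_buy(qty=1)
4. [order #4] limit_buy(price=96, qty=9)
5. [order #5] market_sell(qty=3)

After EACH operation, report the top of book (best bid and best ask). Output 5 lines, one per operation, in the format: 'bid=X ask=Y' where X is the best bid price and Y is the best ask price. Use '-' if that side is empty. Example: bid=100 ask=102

After op 1 [order #1] limit_buy(price=95, qty=3): fills=none; bids=[#1:3@95] asks=[-]
After op 2 [order #2] limit_buy(price=97, qty=8): fills=none; bids=[#2:8@97 #1:3@95] asks=[-]
After op 3 [order #3] market_buy(qty=1): fills=none; bids=[#2:8@97 #1:3@95] asks=[-]
After op 4 [order #4] limit_buy(price=96, qty=9): fills=none; bids=[#2:8@97 #4:9@96 #1:3@95] asks=[-]
After op 5 [order #5] market_sell(qty=3): fills=#2x#5:3@97; bids=[#2:5@97 #4:9@96 #1:3@95] asks=[-]

Answer: bid=95 ask=-
bid=97 ask=-
bid=97 ask=-
bid=97 ask=-
bid=97 ask=-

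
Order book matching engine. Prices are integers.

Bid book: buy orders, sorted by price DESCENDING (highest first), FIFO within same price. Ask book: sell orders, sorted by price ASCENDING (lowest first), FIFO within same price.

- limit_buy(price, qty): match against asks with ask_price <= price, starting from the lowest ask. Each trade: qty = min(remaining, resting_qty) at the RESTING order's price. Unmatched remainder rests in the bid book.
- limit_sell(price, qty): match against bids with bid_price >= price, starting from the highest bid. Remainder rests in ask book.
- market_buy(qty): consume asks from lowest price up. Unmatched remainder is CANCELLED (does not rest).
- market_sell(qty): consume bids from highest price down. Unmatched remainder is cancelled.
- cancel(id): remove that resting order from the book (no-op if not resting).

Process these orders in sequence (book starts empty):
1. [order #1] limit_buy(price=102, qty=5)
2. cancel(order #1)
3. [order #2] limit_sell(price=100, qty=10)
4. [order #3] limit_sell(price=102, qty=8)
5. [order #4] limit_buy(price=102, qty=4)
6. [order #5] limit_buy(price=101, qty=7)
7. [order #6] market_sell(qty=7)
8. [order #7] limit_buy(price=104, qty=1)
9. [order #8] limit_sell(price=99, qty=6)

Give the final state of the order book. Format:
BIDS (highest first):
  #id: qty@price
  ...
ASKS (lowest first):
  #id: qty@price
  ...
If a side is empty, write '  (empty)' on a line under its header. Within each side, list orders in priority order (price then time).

After op 1 [order #1] limit_buy(price=102, qty=5): fills=none; bids=[#1:5@102] asks=[-]
After op 2 cancel(order #1): fills=none; bids=[-] asks=[-]
After op 3 [order #2] limit_sell(price=100, qty=10): fills=none; bids=[-] asks=[#2:10@100]
After op 4 [order #3] limit_sell(price=102, qty=8): fills=none; bids=[-] asks=[#2:10@100 #3:8@102]
After op 5 [order #4] limit_buy(price=102, qty=4): fills=#4x#2:4@100; bids=[-] asks=[#2:6@100 #3:8@102]
After op 6 [order #5] limit_buy(price=101, qty=7): fills=#5x#2:6@100; bids=[#5:1@101] asks=[#3:8@102]
After op 7 [order #6] market_sell(qty=7): fills=#5x#6:1@101; bids=[-] asks=[#3:8@102]
After op 8 [order #7] limit_buy(price=104, qty=1): fills=#7x#3:1@102; bids=[-] asks=[#3:7@102]
After op 9 [order #8] limit_sell(price=99, qty=6): fills=none; bids=[-] asks=[#8:6@99 #3:7@102]

Answer: BIDS (highest first):
  (empty)
ASKS (lowest first):
  #8: 6@99
  #3: 7@102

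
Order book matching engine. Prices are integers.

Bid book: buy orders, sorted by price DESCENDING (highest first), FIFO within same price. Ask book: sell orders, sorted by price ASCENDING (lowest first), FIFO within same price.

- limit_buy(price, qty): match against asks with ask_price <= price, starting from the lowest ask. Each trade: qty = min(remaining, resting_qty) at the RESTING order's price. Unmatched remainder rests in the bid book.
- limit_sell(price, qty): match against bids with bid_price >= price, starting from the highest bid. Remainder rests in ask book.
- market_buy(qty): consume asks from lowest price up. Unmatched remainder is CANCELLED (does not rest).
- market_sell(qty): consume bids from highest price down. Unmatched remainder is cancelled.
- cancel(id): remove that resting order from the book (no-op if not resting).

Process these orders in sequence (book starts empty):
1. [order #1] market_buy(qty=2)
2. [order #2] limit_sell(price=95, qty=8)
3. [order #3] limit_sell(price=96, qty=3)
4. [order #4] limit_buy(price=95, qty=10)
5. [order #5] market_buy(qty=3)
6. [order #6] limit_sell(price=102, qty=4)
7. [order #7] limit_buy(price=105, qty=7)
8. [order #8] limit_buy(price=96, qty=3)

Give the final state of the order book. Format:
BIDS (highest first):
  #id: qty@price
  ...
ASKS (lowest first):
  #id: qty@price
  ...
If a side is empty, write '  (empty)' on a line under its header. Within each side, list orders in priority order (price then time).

After op 1 [order #1] market_buy(qty=2): fills=none; bids=[-] asks=[-]
After op 2 [order #2] limit_sell(price=95, qty=8): fills=none; bids=[-] asks=[#2:8@95]
After op 3 [order #3] limit_sell(price=96, qty=3): fills=none; bids=[-] asks=[#2:8@95 #3:3@96]
After op 4 [order #4] limit_buy(price=95, qty=10): fills=#4x#2:8@95; bids=[#4:2@95] asks=[#3:3@96]
After op 5 [order #5] market_buy(qty=3): fills=#5x#3:3@96; bids=[#4:2@95] asks=[-]
After op 6 [order #6] limit_sell(price=102, qty=4): fills=none; bids=[#4:2@95] asks=[#6:4@102]
After op 7 [order #7] limit_buy(price=105, qty=7): fills=#7x#6:4@102; bids=[#7:3@105 #4:2@95] asks=[-]
After op 8 [order #8] limit_buy(price=96, qty=3): fills=none; bids=[#7:3@105 #8:3@96 #4:2@95] asks=[-]

Answer: BIDS (highest first):
  #7: 3@105
  #8: 3@96
  #4: 2@95
ASKS (lowest first):
  (empty)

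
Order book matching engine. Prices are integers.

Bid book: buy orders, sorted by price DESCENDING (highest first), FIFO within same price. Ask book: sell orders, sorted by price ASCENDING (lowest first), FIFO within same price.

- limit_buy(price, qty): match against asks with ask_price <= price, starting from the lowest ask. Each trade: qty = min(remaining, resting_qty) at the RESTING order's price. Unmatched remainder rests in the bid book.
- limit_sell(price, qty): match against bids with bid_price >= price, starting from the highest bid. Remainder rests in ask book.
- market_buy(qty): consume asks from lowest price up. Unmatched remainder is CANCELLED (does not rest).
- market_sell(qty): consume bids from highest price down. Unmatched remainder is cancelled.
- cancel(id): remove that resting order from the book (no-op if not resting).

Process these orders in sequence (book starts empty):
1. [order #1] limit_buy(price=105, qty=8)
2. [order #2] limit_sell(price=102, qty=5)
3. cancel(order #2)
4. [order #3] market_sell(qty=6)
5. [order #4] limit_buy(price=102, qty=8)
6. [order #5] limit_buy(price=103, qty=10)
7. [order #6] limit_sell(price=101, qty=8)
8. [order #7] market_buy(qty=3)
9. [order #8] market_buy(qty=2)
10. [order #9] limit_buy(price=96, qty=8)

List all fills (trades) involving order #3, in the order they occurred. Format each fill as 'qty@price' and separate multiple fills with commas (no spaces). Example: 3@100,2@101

Answer: 3@105

Derivation:
After op 1 [order #1] limit_buy(price=105, qty=8): fills=none; bids=[#1:8@105] asks=[-]
After op 2 [order #2] limit_sell(price=102, qty=5): fills=#1x#2:5@105; bids=[#1:3@105] asks=[-]
After op 3 cancel(order #2): fills=none; bids=[#1:3@105] asks=[-]
After op 4 [order #3] market_sell(qty=6): fills=#1x#3:3@105; bids=[-] asks=[-]
After op 5 [order #4] limit_buy(price=102, qty=8): fills=none; bids=[#4:8@102] asks=[-]
After op 6 [order #5] limit_buy(price=103, qty=10): fills=none; bids=[#5:10@103 #4:8@102] asks=[-]
After op 7 [order #6] limit_sell(price=101, qty=8): fills=#5x#6:8@103; bids=[#5:2@103 #4:8@102] asks=[-]
After op 8 [order #7] market_buy(qty=3): fills=none; bids=[#5:2@103 #4:8@102] asks=[-]
After op 9 [order #8] market_buy(qty=2): fills=none; bids=[#5:2@103 #4:8@102] asks=[-]
After op 10 [order #9] limit_buy(price=96, qty=8): fills=none; bids=[#5:2@103 #4:8@102 #9:8@96] asks=[-]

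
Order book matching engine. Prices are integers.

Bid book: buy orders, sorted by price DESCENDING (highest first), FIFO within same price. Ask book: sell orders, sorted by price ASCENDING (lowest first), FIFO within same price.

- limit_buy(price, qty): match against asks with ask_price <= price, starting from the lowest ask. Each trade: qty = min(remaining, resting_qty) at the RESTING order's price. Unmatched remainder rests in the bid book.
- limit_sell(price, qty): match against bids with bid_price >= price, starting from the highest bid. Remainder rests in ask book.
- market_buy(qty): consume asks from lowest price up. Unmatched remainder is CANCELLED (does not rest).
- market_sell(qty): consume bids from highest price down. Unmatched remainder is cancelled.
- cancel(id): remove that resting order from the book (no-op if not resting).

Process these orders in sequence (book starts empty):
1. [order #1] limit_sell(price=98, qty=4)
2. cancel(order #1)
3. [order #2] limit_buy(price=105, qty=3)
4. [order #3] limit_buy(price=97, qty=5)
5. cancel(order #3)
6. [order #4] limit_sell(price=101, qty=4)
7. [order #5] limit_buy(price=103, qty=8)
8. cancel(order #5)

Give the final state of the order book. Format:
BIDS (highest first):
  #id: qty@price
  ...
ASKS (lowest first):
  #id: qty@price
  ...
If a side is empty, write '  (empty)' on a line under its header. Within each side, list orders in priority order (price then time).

Answer: BIDS (highest first):
  (empty)
ASKS (lowest first):
  (empty)

Derivation:
After op 1 [order #1] limit_sell(price=98, qty=4): fills=none; bids=[-] asks=[#1:4@98]
After op 2 cancel(order #1): fills=none; bids=[-] asks=[-]
After op 3 [order #2] limit_buy(price=105, qty=3): fills=none; bids=[#2:3@105] asks=[-]
After op 4 [order #3] limit_buy(price=97, qty=5): fills=none; bids=[#2:3@105 #3:5@97] asks=[-]
After op 5 cancel(order #3): fills=none; bids=[#2:3@105] asks=[-]
After op 6 [order #4] limit_sell(price=101, qty=4): fills=#2x#4:3@105; bids=[-] asks=[#4:1@101]
After op 7 [order #5] limit_buy(price=103, qty=8): fills=#5x#4:1@101; bids=[#5:7@103] asks=[-]
After op 8 cancel(order #5): fills=none; bids=[-] asks=[-]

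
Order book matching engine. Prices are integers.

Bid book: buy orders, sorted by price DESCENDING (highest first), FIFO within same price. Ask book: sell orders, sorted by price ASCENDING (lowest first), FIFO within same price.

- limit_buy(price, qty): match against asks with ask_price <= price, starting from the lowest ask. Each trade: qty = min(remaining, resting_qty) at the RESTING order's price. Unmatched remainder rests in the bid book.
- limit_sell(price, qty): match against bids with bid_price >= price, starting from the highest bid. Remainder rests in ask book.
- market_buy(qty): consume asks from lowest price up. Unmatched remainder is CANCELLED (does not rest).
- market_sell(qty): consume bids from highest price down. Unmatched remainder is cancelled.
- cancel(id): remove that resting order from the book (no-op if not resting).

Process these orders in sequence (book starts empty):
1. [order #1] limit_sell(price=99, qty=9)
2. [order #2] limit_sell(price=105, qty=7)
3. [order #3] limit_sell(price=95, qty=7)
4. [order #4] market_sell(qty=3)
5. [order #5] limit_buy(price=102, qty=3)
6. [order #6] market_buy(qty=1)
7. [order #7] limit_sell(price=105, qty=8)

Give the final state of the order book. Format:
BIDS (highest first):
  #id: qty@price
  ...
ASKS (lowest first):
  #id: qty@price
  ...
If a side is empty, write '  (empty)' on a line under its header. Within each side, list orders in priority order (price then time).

After op 1 [order #1] limit_sell(price=99, qty=9): fills=none; bids=[-] asks=[#1:9@99]
After op 2 [order #2] limit_sell(price=105, qty=7): fills=none; bids=[-] asks=[#1:9@99 #2:7@105]
After op 3 [order #3] limit_sell(price=95, qty=7): fills=none; bids=[-] asks=[#3:7@95 #1:9@99 #2:7@105]
After op 4 [order #4] market_sell(qty=3): fills=none; bids=[-] asks=[#3:7@95 #1:9@99 #2:7@105]
After op 5 [order #5] limit_buy(price=102, qty=3): fills=#5x#3:3@95; bids=[-] asks=[#3:4@95 #1:9@99 #2:7@105]
After op 6 [order #6] market_buy(qty=1): fills=#6x#3:1@95; bids=[-] asks=[#3:3@95 #1:9@99 #2:7@105]
After op 7 [order #7] limit_sell(price=105, qty=8): fills=none; bids=[-] asks=[#3:3@95 #1:9@99 #2:7@105 #7:8@105]

Answer: BIDS (highest first):
  (empty)
ASKS (lowest first):
  #3: 3@95
  #1: 9@99
  #2: 7@105
  #7: 8@105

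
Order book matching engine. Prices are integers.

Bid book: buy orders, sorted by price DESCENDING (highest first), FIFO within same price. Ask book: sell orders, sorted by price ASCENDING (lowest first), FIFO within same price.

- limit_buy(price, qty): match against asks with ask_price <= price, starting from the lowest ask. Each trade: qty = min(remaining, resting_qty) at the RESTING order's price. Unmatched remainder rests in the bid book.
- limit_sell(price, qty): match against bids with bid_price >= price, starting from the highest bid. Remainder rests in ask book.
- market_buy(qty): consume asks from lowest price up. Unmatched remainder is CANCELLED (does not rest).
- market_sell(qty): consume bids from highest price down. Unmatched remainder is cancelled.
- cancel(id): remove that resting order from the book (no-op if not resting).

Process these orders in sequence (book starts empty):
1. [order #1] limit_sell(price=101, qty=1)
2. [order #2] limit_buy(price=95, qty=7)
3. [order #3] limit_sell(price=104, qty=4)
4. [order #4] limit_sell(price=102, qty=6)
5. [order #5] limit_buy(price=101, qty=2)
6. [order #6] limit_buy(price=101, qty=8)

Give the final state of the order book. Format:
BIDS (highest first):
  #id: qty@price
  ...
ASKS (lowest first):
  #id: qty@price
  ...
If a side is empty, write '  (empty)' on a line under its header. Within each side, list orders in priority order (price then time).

After op 1 [order #1] limit_sell(price=101, qty=1): fills=none; bids=[-] asks=[#1:1@101]
After op 2 [order #2] limit_buy(price=95, qty=7): fills=none; bids=[#2:7@95] asks=[#1:1@101]
After op 3 [order #3] limit_sell(price=104, qty=4): fills=none; bids=[#2:7@95] asks=[#1:1@101 #3:4@104]
After op 4 [order #4] limit_sell(price=102, qty=6): fills=none; bids=[#2:7@95] asks=[#1:1@101 #4:6@102 #3:4@104]
After op 5 [order #5] limit_buy(price=101, qty=2): fills=#5x#1:1@101; bids=[#5:1@101 #2:7@95] asks=[#4:6@102 #3:4@104]
After op 6 [order #6] limit_buy(price=101, qty=8): fills=none; bids=[#5:1@101 #6:8@101 #2:7@95] asks=[#4:6@102 #3:4@104]

Answer: BIDS (highest first):
  #5: 1@101
  #6: 8@101
  #2: 7@95
ASKS (lowest first):
  #4: 6@102
  #3: 4@104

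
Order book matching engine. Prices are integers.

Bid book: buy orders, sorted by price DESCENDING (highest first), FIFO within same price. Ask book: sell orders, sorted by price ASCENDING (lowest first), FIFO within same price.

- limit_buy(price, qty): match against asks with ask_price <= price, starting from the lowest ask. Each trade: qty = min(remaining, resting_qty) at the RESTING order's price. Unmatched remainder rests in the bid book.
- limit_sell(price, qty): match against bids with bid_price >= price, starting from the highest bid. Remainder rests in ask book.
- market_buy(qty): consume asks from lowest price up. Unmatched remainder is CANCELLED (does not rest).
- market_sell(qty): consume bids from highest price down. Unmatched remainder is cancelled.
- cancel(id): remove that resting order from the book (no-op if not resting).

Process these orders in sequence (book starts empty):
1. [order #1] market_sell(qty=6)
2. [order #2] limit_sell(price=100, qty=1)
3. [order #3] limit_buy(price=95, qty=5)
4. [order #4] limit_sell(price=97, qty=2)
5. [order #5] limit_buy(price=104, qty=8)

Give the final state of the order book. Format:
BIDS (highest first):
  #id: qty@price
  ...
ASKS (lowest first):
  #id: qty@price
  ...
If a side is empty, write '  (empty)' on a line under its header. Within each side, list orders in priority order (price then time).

Answer: BIDS (highest first):
  #5: 5@104
  #3: 5@95
ASKS (lowest first):
  (empty)

Derivation:
After op 1 [order #1] market_sell(qty=6): fills=none; bids=[-] asks=[-]
After op 2 [order #2] limit_sell(price=100, qty=1): fills=none; bids=[-] asks=[#2:1@100]
After op 3 [order #3] limit_buy(price=95, qty=5): fills=none; bids=[#3:5@95] asks=[#2:1@100]
After op 4 [order #4] limit_sell(price=97, qty=2): fills=none; bids=[#3:5@95] asks=[#4:2@97 #2:1@100]
After op 5 [order #5] limit_buy(price=104, qty=8): fills=#5x#4:2@97 #5x#2:1@100; bids=[#5:5@104 #3:5@95] asks=[-]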